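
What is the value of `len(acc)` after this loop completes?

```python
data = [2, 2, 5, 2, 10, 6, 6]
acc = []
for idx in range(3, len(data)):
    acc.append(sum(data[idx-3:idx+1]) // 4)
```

Number of 4-element averages
`acc` takes the values: [] → [2] → [2, 4] → [2, 4, 5] → [2, 4, 5, 6]
So `len(acc)` = 4

Answer: 4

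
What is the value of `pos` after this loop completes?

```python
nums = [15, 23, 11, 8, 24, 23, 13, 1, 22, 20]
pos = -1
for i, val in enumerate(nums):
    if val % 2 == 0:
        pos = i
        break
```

First even number index in [15, 23, 11, 8, 24, 23, 13, 1, 22, 20]
`pos` takes the values: -1 → 3

Answer: 3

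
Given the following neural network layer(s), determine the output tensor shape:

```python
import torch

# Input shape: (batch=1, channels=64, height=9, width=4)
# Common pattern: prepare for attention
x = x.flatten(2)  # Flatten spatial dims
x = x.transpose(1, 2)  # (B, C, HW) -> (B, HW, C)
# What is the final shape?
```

Input: (1, 64, 9, 4) -> after flatten(2): (1, 64, 36) -> Output: (1, 36, 64)

Answer: (1, 36, 64)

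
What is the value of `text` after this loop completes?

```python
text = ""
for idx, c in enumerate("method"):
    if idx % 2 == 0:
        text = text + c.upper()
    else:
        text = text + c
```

Uppercase even positions in 'method'
`text` takes the values: "" → "M" → "Me" → "MeT" → "MeTh" → "MeThO" → "MeThOd"

Answer: "MeThOd"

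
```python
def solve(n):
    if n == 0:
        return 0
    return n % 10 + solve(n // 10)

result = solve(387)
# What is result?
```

Sum of digits of 387: 7 + 8 + 3 = 18

Answer: 18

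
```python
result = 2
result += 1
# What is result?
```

Trace:
`result = 2` → result = 2
`result += 1` → result = 3
So result = 3

Answer: 3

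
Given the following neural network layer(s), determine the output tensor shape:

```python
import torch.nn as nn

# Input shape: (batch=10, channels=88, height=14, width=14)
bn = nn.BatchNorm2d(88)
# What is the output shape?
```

Input: (10, 88, 14, 14) -> Output: (10, 88, 14, 14)

Answer: (10, 88, 14, 14)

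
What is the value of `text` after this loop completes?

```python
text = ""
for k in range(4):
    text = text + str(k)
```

Concatenate digits 0 to 3
`text` takes the values: "" → "0" → "01" → "012" → "0123"

Answer: "0123"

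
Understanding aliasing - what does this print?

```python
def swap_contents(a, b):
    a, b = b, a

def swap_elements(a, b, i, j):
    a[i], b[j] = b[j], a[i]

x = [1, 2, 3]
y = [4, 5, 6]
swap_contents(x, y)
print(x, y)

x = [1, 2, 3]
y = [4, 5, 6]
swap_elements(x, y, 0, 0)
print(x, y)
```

Key concept: parameter rebinding vs mutation.
Step by step:
`x = [1, 2, 3]` → x = [1, 2, 3]
`y = [4, 5, 6]` → y = [4, 5, 6]
`swap_contents(x, y)` → no visible change to tracked variables
`print(x, y)` → prints [1, 2, 3] [4, 5, 6]
`x = [1, 2, 3]` → x = [1, 2, 3]
`y = [4, 5, 6]` → y = [4, 5, 6]
`swap_elements(x, y, 0, 0)` → x = [4, 2, 3]; y = [1, 5, 6]
`print(x, y)` → prints [4, 2, 3] [1, 5, 6]

Answer:
[1, 2, 3] [4, 5, 6]
[4, 2, 3] [1, 5, 6]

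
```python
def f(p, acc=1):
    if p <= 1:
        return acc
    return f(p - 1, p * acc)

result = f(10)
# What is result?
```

Accumulator trace (n, acc): (10, 1) -> (9, 10) -> (8, 90) -> (7, 720) -> (6, 5040) -> (5, 30240) -> (4, 151200) -> (3, 604800) -> (2, 1814400) -> (1, 3628800) -> return 3628800

Answer: 3628800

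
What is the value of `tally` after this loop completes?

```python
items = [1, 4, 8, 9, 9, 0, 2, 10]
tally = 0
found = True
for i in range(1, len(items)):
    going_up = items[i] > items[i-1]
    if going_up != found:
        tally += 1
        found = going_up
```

Count direction changes in [1, 4, 8, 9, 9, 0, 2, 10]
`tally` takes the values: 0 → 1 → 2

Answer: 2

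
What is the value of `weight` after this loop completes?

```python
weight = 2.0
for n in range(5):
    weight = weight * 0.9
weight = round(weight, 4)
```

Exponential decay: 2.0 * 0.9^5
`weight` takes the values: 2.0 → 1.8 → 1.62 → 1.458 → 1.3122 → 1.18098 → 1.181

Answer: 1.181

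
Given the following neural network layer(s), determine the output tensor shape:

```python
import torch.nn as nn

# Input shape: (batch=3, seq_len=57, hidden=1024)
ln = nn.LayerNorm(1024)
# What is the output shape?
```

Input: (3, 57, 1024) -> Output: (3, 57, 1024)

Answer: (3, 57, 1024)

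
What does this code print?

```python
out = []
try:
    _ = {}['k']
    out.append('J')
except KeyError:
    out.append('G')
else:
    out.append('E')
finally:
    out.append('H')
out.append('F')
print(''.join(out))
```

Execution trace: 'G' (except KeyError) → 'H' (finally) → 'F' (after the try/except). Output: GHF

Answer: GHF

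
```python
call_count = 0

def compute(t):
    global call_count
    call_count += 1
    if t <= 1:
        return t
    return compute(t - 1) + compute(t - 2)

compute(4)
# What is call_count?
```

Calls(t) = 1 + Calls(t-1) + Calls(t-2); Calls(0)=Calls(1)=1. For t=4 this gives 9.

Answer: 9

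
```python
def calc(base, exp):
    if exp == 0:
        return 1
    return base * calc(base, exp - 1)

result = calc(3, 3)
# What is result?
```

calc(3, 3) = 3 * 3 * 3 = 27

Answer: 27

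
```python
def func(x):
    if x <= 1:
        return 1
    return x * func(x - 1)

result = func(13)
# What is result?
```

func(13) = 13 * 12 * 11 * 10 * 9 * 8 * 7 * 6 * 5 * 4 * 3 * 2 * 1 = 6227020800

Answer: 6227020800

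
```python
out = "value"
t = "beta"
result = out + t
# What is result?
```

Trace:
`out = "value"` → out = 'value'
`t = "beta"` → t = 'beta'
`result = out + t` → result = 'valuebeta'
So result = 'valuebeta'

Answer: 'valuebeta'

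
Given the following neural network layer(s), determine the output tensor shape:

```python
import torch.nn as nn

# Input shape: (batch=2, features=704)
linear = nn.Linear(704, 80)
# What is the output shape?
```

Input: (2, 704) -> Output: (2, 80)

Answer: (2, 80)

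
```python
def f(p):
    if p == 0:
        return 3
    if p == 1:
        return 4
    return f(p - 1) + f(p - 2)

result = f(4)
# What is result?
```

Build up from base cases: f(0)=3, f(1)=4, f(2)=7, f(3)=11, f(4)=18

Answer: 18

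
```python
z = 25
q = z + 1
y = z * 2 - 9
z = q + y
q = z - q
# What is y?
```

Trace:
`z = 25` → z = 25
`q = z + 1` → q = 26
`y = z * 2 - 9` → y = 41
`z = q + y` → z = 67
`q = z - q` → q = 41
So y = 41

Answer: 41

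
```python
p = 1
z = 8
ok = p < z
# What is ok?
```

Trace:
`p = 1` → p = 1
`z = 8` → z = 8
`ok = p < z` → ok = True
So ok = True

Answer: True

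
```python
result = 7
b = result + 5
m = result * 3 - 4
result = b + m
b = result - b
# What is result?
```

Trace:
`result = 7` → result = 7
`b = result + 5` → b = 12
`m = result * 3 - 4` → m = 17
`result = b + m` → result = 29
`b = result - b` → b = 17
So result = 29

Answer: 29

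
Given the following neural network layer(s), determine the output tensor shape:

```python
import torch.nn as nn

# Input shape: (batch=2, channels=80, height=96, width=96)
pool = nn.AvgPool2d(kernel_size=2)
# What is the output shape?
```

Input: (2, 80, 96, 96) -> Output: (2, 80, 48, 48)

Answer: (2, 80, 48, 48)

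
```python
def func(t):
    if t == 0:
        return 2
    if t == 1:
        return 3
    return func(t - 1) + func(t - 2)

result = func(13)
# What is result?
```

Build up from base cases: func(0)=2, func(1)=3, func(2)=5, func(3)=8, func(4)=13, func(5)=21, func(6)=34, ..., func(13)=987

Answer: 987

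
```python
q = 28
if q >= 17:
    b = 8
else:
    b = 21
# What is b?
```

Trace:
`q = 28` → q = 28
`if q >= 17: ...` → q >= 17 is True → b = 8
So b = 8

Answer: 8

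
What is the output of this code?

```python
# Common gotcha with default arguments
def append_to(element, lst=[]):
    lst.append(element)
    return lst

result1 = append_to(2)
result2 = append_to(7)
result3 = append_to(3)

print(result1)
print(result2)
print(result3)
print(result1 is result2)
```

Key concept: mutable default argument gotcha.
Step by step:
`result1 = append_to(2)` → result1 = [2]
`result2 = append_to(7)` → result1 = [2, 7] (same object as result2); result2 = [2, 7] (same object as result1)
`result3 = append_to(3)` → result1 = [2, 7, 3] (same object as result2, result3); result2 = [2, 7, 3] (same object as result1, result3); result3 = [2, 7, 3] (same object as result1, result2)
`print(result1)` → prints [2, 7, 3]
`print(result2)` → prints [2, 7, 3]
`print(result3)` → prints [2, 7, 3]
`print(result1 is result2)` → prints True

Answer:
[2, 7, 3]
[2, 7, 3]
[2, 7, 3]
True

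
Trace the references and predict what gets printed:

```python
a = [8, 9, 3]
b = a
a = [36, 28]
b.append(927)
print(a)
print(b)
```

Key concept: rebinding vs mutation: a is rebound to a new list, b still points at the original.
Step by step:
`a = [8, 9, 3]` → a = [8, 9, 3]
`b = a` → b = [8, 9, 3] (same object as a)
`a = [36, 28]` → a = [36, 28]
`b.append(927)` → b = [8, 9, 3, 927]
`print(a)` → prints [36, 28]
`print(b)` → prints [8, 9, 3, 927]

Answer:
[36, 28]
[8, 9, 3, 927]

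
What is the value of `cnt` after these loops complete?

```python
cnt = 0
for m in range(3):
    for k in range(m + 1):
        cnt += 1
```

Triangle: 1 + 2 + ... + 3
`cnt` takes the values: 0 → 1 → 2 → 3 → 4 → 5 → 6

Answer: 6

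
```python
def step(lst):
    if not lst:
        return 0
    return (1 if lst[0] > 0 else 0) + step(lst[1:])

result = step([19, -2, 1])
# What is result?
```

Count of positive elements in [19, -2, 1] = 2

Answer: 2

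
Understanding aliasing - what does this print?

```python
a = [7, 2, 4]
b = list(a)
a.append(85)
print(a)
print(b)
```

Key concept: list() constructor creates copy.
Step by step:
`a = [7, 2, 4]` → a = [7, 2, 4]
`b = list(a)` → b = [7, 2, 4]
`a.append(85)` → a = [7, 2, 4, 85]
`print(a)` → prints [7, 2, 4, 85]
`print(b)` → prints [7, 2, 4]

Answer:
[7, 2, 4, 85]
[7, 2, 4]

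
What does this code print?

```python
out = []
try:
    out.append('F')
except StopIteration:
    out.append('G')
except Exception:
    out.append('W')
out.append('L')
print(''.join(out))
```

Execution trace: 'F' (try body, no exception) → 'L' (after the try/except). Output: FL

Answer: FL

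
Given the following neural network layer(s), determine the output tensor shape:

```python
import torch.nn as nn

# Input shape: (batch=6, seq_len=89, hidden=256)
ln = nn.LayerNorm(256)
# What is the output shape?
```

Input: (6, 89, 256) -> Output: (6, 89, 256)

Answer: (6, 89, 256)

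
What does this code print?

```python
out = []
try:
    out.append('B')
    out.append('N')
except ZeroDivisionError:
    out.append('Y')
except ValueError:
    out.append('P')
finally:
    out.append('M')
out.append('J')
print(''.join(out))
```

Execution trace: 'B' (try body) → 'N' (try body, no exception) → 'M' (finally) → 'J' (after the try/except). Output: BNMJ

Answer: BNMJ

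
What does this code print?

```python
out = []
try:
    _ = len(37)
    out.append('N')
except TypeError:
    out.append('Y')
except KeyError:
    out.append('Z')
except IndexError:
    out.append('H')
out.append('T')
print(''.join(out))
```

Execution trace: 'Y' (except TypeError) → 'T' (after the try/except). Output: YT

Answer: YT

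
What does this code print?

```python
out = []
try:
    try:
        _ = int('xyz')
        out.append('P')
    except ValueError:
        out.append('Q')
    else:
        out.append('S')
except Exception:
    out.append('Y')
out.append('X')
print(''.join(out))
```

Execution trace: 'Q' (inner except ValueError) → 'X' (after the try/except). Output: QX

Answer: QX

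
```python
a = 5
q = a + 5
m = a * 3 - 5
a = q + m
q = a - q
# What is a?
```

Trace:
`a = 5` → a = 5
`q = a + 5` → q = 10
`m = a * 3 - 5` → m = 10
`a = q + m` → a = 20
`q = a - q` → q = 10
So a = 20

Answer: 20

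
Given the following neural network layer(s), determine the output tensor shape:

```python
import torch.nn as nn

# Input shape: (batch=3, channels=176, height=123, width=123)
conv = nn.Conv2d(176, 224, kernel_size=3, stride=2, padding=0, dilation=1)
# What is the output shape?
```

Input: (3, 176, 123, 123) -> Output: (3, 224, 61, 61)

Answer: (3, 224, 61, 61)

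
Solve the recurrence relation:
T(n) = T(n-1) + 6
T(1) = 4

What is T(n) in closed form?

Unrolling: T(n) = T(1) + 6·(n-1) = 4 + 6(n-1) = 6n - 2.

Answer: T(n) = 6n - 2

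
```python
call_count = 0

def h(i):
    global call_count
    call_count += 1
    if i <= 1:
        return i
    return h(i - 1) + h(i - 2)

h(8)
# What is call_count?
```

Calls(i) = 1 + Calls(i-1) + Calls(i-2); Calls(0)=Calls(1)=1. For i=8 this gives 67.

Answer: 67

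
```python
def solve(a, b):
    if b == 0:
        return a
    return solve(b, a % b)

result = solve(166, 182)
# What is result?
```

solve(166, 182) -> solve(182, 166) -> solve(166, 16) -> solve(16, 6) -> solve(6, 4) -> solve(4, 2) -> solve(2, 0) -> 2

Answer: 2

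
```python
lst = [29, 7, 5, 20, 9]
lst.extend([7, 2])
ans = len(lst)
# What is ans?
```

Trace:
`lst = [29, 7, 5, 20, 9]` → lst = [29, 7, 5, 20, 9]
`lst.extend([7, 2])` → lst = [29, 7, 5, 20, 9, 7, 2]
`ans = len(lst)` → ans = 7
So ans = 7

Answer: 7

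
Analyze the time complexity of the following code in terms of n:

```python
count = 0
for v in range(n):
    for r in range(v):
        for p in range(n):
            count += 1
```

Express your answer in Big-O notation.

Each loop level contributes: n × n × n. Multiplying the contributions gives O(n^3).

Answer: O(n^3)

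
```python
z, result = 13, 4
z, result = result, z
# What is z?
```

Trace:
`z, result = 13, 4` → z = 13; result = 4
`z, result = result, z` → z = 4; result = 13
So z = 4

Answer: 4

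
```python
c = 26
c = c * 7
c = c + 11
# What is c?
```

Trace:
`c = 26` → c = 26
`c = c * 7` → c = 182
`c = c + 11` → c = 193
So c = 193

Answer: 193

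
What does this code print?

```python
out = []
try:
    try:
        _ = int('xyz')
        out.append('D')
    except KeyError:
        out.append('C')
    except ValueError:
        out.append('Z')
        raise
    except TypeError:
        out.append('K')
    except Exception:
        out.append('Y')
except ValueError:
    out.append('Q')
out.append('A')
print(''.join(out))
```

Execution trace: 'Z' (inner except ValueError) → 'Q' (outer except ValueError) → 'A' (after the try/except). Output: ZQA

Answer: ZQA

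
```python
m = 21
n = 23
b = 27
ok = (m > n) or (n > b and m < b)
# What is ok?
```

Trace:
`m = 21` → m = 21
`n = 23` → n = 23
`b = 27` → b = 27
`ok = (m > n) or (n > b and m < b)` → ok = False
So ok = False

Answer: False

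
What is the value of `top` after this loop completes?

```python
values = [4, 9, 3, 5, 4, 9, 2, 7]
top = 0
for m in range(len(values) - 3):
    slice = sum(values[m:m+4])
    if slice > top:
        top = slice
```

Max sum of 4-element window in [4, 9, 3, 5, 4, 9, 2, 7]
`top` takes the values: 0 → 21 → 22

Answer: 22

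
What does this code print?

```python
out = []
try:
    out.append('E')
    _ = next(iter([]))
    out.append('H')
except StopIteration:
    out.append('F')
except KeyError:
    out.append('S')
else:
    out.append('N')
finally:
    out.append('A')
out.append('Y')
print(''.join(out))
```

Execution trace: 'E' (try body) → 'F' (except StopIteration) → 'A' (finally) → 'Y' (after the try/except). Output: EFAY

Answer: EFAY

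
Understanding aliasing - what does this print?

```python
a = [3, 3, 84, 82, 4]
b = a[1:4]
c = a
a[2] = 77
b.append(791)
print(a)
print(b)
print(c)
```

Key concept: slice vs alias.
Step by step:
`a = [3, 3, 84, 82, 4]` → a = [3, 3, 84, 82, 4]
`b = a[1:4]` → b = [3, 84, 82]
`c = a` → c = [3, 3, 84, 82, 4] (same object as a)
`a[2] = 77` → a = [3, 3, 77, 82, 4] (same object as c); c = [3, 3, 77, 82, 4] (same object as a)
`b.append(791)` → b = [3, 84, 82, 791]
`print(a)` → prints [3, 3, 77, 82, 4]
`print(b)` → prints [3, 84, 82, 791]
`print(c)` → prints [3, 3, 77, 82, 4]

Answer:
[3, 3, 77, 82, 4]
[3, 84, 82, 791]
[3, 3, 77, 82, 4]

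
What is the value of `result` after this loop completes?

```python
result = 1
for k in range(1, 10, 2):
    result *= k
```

Product of 1, 3, 5, ... up to 9
`result` takes the values: 1 → 3 → 15 → 105 → 945

Answer: 945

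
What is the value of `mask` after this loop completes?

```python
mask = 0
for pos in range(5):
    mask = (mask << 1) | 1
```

Build 5 consecutive 1-bits: 0b11111
`mask` takes the values: 0 → 1 → 3 → 7 → 15 → 31

Answer: 31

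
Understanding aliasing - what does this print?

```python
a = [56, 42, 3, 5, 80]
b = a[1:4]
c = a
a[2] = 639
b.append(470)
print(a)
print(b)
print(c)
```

Key concept: slice vs alias.
Step by step:
`a = [56, 42, 3, 5, 80]` → a = [56, 42, 3, 5, 80]
`b = a[1:4]` → b = [42, 3, 5]
`c = a` → c = [56, 42, 3, 5, 80] (same object as a)
`a[2] = 639` → a = [56, 42, 639, 5, 80] (same object as c); c = [56, 42, 639, 5, 80] (same object as a)
`b.append(470)` → b = [42, 3, 5, 470]
`print(a)` → prints [56, 42, 639, 5, 80]
`print(b)` → prints [42, 3, 5, 470]
`print(c)` → prints [56, 42, 639, 5, 80]

Answer:
[56, 42, 639, 5, 80]
[42, 3, 5, 470]
[56, 42, 639, 5, 80]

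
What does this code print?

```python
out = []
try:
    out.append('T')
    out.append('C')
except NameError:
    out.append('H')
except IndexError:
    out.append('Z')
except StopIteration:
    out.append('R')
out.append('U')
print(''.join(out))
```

Execution trace: 'T' (try body) → 'C' (try body, no exception) → 'U' (after the try/except). Output: TCU

Answer: TCU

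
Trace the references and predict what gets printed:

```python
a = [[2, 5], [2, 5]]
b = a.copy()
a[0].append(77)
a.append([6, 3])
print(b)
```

Key concept: shallow copy with nested lists.
Step by step:
`a = [[2, 5], [2, 5]]` → a = [[2, 5], [2, 5]]
`b = a.copy()` → b = [[2, 5], [2, 5]]
`a[0].append(77)` → a = [[2, 5, 77], [2, 5]]; b = [[2, 5, 77], [2, 5]]
`a.append([6, 3])` → a = [[2, 5, 77], [2, 5], [6, 3]]
`print(b)` → prints [[2, 5, 77], [2, 5]]

Answer: [[2, 5, 77], [2, 5]]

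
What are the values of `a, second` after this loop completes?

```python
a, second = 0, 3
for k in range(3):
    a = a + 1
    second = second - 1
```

a goes 0→3, second goes 3→0
`a, second` takes the values: (0, 3) → (1, 3) → (1, 2) → (2, 2) → (2, 1) → (3, 1) → (3, 0)

Answer: 3, 0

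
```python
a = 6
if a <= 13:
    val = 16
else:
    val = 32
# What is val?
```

Trace:
`a = 6` → a = 6
`if a <= 13: ...` → a <= 13 is True → val = 16
So val = 16

Answer: 16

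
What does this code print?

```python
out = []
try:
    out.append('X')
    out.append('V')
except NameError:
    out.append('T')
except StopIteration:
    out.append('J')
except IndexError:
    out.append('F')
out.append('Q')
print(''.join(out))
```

Execution trace: 'X' (try body) → 'V' (try body, no exception) → 'Q' (after the try/except). Output: XVQ

Answer: XVQ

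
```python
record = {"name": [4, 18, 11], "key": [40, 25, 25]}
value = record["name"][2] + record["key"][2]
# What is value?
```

Trace:
`record = {"name": [4, 18, 11], "key": [40, 25, 25]}` → record = {'name': [4, 18, 11], 'key': [40, 25, 25]}
`value = record["name"][2] + record["key"][2]` → value = 36
So value = 36

Answer: 36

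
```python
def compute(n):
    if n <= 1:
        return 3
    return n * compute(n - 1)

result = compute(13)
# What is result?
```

compute(13) = 13 * 12 * 11 * 10 * 9 * 8 * 7 * 6 * 5 * 4 * 3 * 2 * 3 = 18681062400

Answer: 18681062400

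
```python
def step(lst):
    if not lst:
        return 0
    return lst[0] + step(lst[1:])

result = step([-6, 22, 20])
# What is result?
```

(-6) + 22 + 20 + 0 = 36

Answer: 36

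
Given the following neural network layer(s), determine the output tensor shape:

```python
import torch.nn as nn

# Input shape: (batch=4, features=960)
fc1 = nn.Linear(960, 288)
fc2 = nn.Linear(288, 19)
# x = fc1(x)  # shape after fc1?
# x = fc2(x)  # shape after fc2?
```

Input: (4, 960) -> after fc1: (4, 288) -> Output: (4, 19)

Answer: (4, 19)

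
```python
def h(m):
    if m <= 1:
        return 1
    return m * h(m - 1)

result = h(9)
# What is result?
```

h(9) = 9 * 8 * 7 * 6 * 5 * 4 * 3 * 2 * 1 = 362880

Answer: 362880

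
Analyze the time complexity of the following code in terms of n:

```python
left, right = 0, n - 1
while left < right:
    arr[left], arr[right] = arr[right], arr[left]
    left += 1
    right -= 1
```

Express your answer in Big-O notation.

This is In-place array reversal. Time complexity: O(n).

Answer: O(n)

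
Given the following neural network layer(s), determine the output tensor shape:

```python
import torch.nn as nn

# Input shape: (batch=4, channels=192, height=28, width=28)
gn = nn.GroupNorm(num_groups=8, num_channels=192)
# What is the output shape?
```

Input: (4, 192, 28, 28) -> Output: (4, 192, 28, 28)

Answer: (4, 192, 28, 28)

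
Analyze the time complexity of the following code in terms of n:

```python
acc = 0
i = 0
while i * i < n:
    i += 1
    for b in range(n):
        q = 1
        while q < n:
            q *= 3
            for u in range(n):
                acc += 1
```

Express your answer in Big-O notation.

Each loop level contributes: √n × n × log n × n. Multiplying the contributions gives O(n^2√n log n).

Answer: O(n^2√n log n)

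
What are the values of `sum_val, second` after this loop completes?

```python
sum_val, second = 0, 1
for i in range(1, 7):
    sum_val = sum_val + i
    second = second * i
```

Sum and factorial of 1 to 6
`sum_val, second` takes the values: (0, 1) → (1, 1) → (3, 1) → (3, 2) → (6, 2) → (6, 6) → (10, 6) → (10, 24) → (15, 24) → (15, 120) → (21, 120) → (21, 720)

Answer: 21, 720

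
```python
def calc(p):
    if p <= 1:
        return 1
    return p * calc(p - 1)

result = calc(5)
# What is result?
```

calc(5) = 5 * 4 * 3 * 2 * 1 = 120

Answer: 120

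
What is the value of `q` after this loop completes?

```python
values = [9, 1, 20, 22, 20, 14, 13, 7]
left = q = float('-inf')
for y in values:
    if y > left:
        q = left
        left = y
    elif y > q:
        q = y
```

Second largest (with repeats) in [9, 1, 20, 22, 20, 14, 13, 7]
`q` takes the values: -inf → 1 → 9 → 20

Answer: 20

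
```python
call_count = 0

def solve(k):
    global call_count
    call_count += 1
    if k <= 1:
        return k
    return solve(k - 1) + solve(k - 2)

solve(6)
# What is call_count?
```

Calls(k) = 1 + Calls(k-1) + Calls(k-2); Calls(0)=Calls(1)=1. For k=6 this gives 25.

Answer: 25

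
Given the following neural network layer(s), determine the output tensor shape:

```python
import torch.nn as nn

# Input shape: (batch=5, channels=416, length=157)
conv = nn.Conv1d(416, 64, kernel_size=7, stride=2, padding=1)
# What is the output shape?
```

Input: (5, 416, 157) -> Output: (5, 64, 77)

Answer: (5, 64, 77)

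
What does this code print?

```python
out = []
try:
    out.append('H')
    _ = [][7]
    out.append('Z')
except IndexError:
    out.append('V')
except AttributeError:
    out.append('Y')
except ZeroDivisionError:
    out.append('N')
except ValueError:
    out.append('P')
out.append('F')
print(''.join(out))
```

Execution trace: 'H' (try body) → 'V' (except IndexError) → 'F' (after the try/except). Output: HVF

Answer: HVF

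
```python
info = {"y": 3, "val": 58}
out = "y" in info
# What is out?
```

Trace:
`info = {"y": 3, "val": 58}` → info = {'y': 3, 'val': 58}
`out = "y" in info` → out = True
So out = True

Answer: True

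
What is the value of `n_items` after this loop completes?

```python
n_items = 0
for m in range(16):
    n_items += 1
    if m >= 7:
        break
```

Loop breaks when m reaches 7, n_items is 8
`n_items` takes the values: 0 → 1 → 2 → 3 → 4 → 5 → 6 → 7 → 8

Answer: 8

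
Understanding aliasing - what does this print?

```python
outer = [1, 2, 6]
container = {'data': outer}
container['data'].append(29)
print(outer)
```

Key concept: dict holds reference to list.
Step by step:
`outer = [1, 2, 6]` → outer = [1, 2, 6]
`container = {'data': outer}` → container = {'data': [1, 2, 6]}
`container['data'].append(29)` → outer = [1, 2, 6, 29]; container = {'data': [1, 2, 6, 29]}
`print(outer)` → prints [1, 2, 6, 29]

Answer: [1, 2, 6, 29]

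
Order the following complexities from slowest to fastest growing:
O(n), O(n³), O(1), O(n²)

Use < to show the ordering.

Ordered by growth rate: O(1) < O(n) < O(n²) < O(n³)

Answer: O(1) < O(n) < O(n²) < O(n³)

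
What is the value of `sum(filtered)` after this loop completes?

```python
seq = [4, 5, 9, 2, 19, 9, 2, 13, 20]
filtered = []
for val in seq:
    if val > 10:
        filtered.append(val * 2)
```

Sum of doubled values > 10
`filtered` takes the values: [] → [38] → [38, 26] → [38, 26, 40]
So `sum(filtered)` = 104

Answer: 104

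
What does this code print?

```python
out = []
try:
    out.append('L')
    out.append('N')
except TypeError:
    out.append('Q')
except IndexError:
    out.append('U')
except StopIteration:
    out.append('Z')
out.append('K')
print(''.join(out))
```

Execution trace: 'L' (try body) → 'N' (try body, no exception) → 'K' (after the try/except). Output: LNK

Answer: LNK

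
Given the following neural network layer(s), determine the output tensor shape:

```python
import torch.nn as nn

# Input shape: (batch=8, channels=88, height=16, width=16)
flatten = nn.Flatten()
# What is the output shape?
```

Input: (8, 88, 16, 16) -> Output: (8, 22528)

Answer: (8, 22528)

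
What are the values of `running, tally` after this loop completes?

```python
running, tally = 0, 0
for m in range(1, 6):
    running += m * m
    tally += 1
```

Sum of squares and count
`running, tally` takes the values: (0, 0) → (1, 0) → (1, 1) → (5, 1) → (5, 2) → (14, 2) → (14, 3) → (30, 3) → (30, 4) → (55, 4) → (55, 5)

Answer: 55, 5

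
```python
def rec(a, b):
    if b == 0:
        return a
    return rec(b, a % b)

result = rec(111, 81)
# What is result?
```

rec(111, 81) -> rec(81, 30) -> rec(30, 21) -> rec(21, 9) -> rec(9, 3) -> rec(3, 0) -> 3

Answer: 3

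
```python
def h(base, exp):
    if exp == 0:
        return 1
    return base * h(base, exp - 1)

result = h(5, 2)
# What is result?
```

h(5, 2) = 5 * 5 = 25

Answer: 25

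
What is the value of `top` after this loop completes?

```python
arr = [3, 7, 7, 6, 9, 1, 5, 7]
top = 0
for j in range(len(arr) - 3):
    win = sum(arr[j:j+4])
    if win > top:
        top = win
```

Max sum of 4-element window in [3, 7, 7, 6, 9, 1, 5, 7]
`top` takes the values: 0 → 23 → 29

Answer: 29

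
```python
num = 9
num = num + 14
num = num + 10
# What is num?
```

Trace:
`num = 9` → num = 9
`num = num + 14` → num = 23
`num = num + 10` → num = 33
So num = 33

Answer: 33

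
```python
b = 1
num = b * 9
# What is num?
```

Trace:
`b = 1` → b = 1
`num = b * 9` → num = 9
So num = 9

Answer: 9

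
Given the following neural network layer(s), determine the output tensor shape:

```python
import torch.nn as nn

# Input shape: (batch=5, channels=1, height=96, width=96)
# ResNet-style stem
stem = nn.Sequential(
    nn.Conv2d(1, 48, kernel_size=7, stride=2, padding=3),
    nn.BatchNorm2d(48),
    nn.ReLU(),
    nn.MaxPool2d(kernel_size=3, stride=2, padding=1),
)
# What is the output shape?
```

Input: (5, 1, 96, 96) -> after Conv2d 7x7 stride=2: (5, 48, 48, 48) -> Output: (5, 48, 24, 24)

Answer: (5, 48, 24, 24)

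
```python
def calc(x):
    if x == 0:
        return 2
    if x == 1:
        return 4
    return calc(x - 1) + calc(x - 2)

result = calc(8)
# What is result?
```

Build up from base cases: calc(0)=2, calc(1)=4, calc(2)=6, calc(3)=10, calc(4)=16, calc(5)=26, calc(6)=42, ..., calc(8)=110

Answer: 110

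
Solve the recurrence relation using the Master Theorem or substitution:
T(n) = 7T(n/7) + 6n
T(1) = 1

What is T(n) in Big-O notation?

By Master Theorem: a=7, b=7, f(n)=6n. Since log_7(7) = 1 and f(n) = Θ(n^1), Case 2 applies. T(n) = O(n log n).

Answer: O(n log n)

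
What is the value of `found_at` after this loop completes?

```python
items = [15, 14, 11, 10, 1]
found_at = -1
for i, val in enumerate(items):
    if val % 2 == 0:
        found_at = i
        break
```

First even number index in [15, 14, 11, 10, 1]
`found_at` takes the values: -1 → 1

Answer: 1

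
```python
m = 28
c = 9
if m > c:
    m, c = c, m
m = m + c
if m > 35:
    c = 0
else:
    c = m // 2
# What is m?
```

Trace:
`m = 28` → m = 28
`c = 9` → c = 9
`if m > c: ...` → m > c is True → m = 9; c = 28
`m = m + c` → m = 37
`if m > 35: ...` → m > 35 is True → c = 0
So m = 37

Answer: 37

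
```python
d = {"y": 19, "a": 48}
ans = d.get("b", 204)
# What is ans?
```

Trace:
`d = {"y": 19, "a": 48}` → d = {'y': 19, 'a': 48}
`ans = d.get("b", 204)` → ans = 204
So ans = 204

Answer: 204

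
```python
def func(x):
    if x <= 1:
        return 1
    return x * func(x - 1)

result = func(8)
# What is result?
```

func(8) = 8 * 7 * 6 * 5 * 4 * 3 * 2 * 1 = 40320

Answer: 40320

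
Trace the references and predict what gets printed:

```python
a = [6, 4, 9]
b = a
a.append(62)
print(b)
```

Key concept: basic list aliasing.
Step by step:
`a = [6, 4, 9]` → a = [6, 4, 9]
`b = a` → b = [6, 4, 9] (same object as a)
`a.append(62)` → a = [6, 4, 9, 62] (same object as b); b = [6, 4, 9, 62] (same object as a)
`print(b)` → prints [6, 4, 9, 62]

Answer: [6, 4, 9, 62]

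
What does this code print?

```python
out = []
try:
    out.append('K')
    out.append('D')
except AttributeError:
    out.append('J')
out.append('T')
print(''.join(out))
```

Execution trace: 'K' (try body) → 'D' (try body, no exception) → 'T' (after the try/except). Output: KDT

Answer: KDT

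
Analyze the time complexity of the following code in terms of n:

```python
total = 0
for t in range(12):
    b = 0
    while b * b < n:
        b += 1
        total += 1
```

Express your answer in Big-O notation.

Each loop level contributes: 1 × √n. Multiplying the contributions gives O(√n).

Answer: O(√n)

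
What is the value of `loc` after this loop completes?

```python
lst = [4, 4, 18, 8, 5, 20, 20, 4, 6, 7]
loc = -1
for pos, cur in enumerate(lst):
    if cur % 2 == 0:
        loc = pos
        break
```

First even number index in [4, 4, 18, 8, 5, 20, 20, 4, 6, 7]
`loc` takes the values: -1 → 0

Answer: 0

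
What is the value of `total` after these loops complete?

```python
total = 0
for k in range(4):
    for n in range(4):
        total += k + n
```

Sum of all k+n for k,n in 4x4
`total` takes the values: 0 → 1 → 3 → 6 → 7 → 9 → 12 → 16 → 18 → 21 → 25 → 30 → 33 → 37 → 42 → 48

Answer: 48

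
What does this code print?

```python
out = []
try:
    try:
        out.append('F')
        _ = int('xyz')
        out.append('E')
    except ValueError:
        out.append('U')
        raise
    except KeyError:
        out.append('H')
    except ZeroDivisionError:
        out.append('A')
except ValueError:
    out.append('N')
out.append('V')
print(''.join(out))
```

Execution trace: 'F' (inner try body) → 'U' (inner except ValueError) → 'N' (outer except ValueError) → 'V' (after the try/except). Output: FUNV

Answer: FUNV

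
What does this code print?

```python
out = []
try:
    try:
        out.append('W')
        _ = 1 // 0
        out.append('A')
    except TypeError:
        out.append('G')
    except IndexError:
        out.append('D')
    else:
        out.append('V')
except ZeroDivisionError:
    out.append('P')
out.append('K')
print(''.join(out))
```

Execution trace: 'W' (try body) → 'P' (outer except ZeroDivisionError) → 'K' (after the try/except). Output: WPK

Answer: WPK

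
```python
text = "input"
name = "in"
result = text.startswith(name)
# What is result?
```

Trace:
`text = "input"` → text = 'input'
`name = "in"` → name = 'in'
`result = text.startswith(name)` → result = True
So result = True

Answer: True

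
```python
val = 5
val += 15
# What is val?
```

Trace:
`val = 5` → val = 5
`val += 15` → val = 20
So val = 20

Answer: 20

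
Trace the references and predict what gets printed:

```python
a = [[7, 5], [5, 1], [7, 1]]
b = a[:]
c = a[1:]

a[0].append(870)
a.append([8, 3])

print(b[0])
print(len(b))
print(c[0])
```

Key concept: slice with nested mutation.
Step by step:
`a = [[7, 5], [5, 1], [7, 1]]` → a = [[7, 5], [5, 1], [7, 1]]
`b = a[:]` → b = [[7, 5], [5, 1], [7, 1]]
`c = a[1:]` → c = [[5, 1], [7, 1]]
`a[0].append(870)` → a = [[7, 5, 870], [5, 1], [7, 1]]; b = [[7, 5, 870], [5, 1], [7, 1]]
`a.append([8, 3])` → a = [[7, 5, 870], [5, 1], [7, 1], [8, 3]]
`print(b[0])` → prints [7, 5, 870]
`print(len(b))` → prints 3
`print(c[0])` → prints [5, 1]

Answer:
[7, 5, 870]
3
[5, 1]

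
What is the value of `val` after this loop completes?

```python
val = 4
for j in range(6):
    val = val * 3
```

Multiply by 3, 6 times: 4 * 3^6 = 2916
`val` takes the values: 4 → 12 → 36 → 108 → 324 → 972 → 2916

Answer: 2916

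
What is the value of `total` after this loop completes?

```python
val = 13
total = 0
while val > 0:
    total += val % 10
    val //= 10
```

Sum digits of 13
`total` takes the values: 0 → 3 → 4

Answer: 4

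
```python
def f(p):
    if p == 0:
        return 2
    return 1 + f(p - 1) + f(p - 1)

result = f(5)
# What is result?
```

f(p) = 1 + 2·f(p-1), f(0)=2. Closed form: (2+1)·2^5 - 1 = 95.

Answer: 95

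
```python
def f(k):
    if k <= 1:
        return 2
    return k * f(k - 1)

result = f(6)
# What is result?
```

f(6) = 6 * 5 * 4 * 3 * 2 * 2 = 1440

Answer: 1440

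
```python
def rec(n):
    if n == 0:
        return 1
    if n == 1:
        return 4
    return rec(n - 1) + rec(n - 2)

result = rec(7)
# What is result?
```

Build up from base cases: rec(0)=1, rec(1)=4, rec(2)=5, rec(3)=9, rec(4)=14, rec(5)=23, rec(6)=37, ..., rec(7)=60

Answer: 60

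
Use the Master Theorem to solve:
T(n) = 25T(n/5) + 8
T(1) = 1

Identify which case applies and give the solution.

a=25, b=5, f(n)=8. log_5(25) = 2. Since c=0 < 2, Case 1 applies: T(n) = Θ(n^log_b(a)) = O(n^2).

Answer: O(n^2) - Case 1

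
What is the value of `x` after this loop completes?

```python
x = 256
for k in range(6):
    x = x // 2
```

Halve 6 times: 256 // 2^6 = 4
`x` takes the values: 256 → 128 → 64 → 32 → 16 → 8 → 4

Answer: 4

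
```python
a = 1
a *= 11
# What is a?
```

Trace:
`a = 1` → a = 1
`a *= 11` → a = 11
So a = 11

Answer: 11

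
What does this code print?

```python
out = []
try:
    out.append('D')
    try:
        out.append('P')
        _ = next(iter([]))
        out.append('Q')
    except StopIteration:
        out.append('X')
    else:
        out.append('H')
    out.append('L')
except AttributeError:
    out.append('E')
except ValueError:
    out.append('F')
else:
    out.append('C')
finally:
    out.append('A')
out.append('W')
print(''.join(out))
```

Execution trace: 'D' (try body) → 'P' (inner try body) → 'X' (inner except StopIteration) → 'L' (try body, no exception) → 'C' (else) → 'A' (finally) → 'W' (after the try/except). Output: DPXLCAW

Answer: DPXLCAW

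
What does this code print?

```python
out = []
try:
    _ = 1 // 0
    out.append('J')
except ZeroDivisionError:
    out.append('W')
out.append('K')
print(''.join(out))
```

Execution trace: 'W' (except ZeroDivisionError) → 'K' (after the try/except). Output: WK

Answer: WK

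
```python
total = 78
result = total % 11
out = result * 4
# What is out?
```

Trace:
`total = 78` → total = 78
`result = total % 11` → result = 1
`out = result * 4` → out = 4
So out = 4

Answer: 4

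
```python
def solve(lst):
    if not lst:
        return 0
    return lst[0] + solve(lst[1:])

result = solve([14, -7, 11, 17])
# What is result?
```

14 + (-7) + 11 + 17 + 0 = 35

Answer: 35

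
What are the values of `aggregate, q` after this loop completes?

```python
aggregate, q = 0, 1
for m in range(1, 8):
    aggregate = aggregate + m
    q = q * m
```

Sum and factorial of 1 to 7
`aggregate, q` takes the values: (0, 1) → (1, 1) → (3, 1) → (3, 2) → (6, 2) → (6, 6) → (10, 6) → (10, 24) → (15, 24) → (15, 120) → (21, 120) → (21, 720) → (28, 720) → (28, 5040)

Answer: 28, 5040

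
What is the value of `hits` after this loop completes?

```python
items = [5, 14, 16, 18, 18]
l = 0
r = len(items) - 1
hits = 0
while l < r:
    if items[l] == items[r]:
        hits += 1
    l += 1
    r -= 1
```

Count matching pairs from ends
`hits` takes the values: 0

Answer: 0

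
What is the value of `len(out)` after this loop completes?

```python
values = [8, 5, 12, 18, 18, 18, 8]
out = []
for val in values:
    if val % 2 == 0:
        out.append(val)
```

Count even numbers in [8, 5, 12, 18, 18, 18, 8]
`out` takes the values: [] → [8] → [8, 12] → [8, 12, 18] → [8, 12, 18, 18] → [8, 12, 18, 18, 18] → [8, 12, 18, 18, 18, 8]
So `len(out)` = 6

Answer: 6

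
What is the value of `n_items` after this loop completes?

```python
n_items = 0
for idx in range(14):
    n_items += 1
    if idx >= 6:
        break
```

Loop breaks when idx reaches 6, n_items is 7
`n_items` takes the values: 0 → 1 → 2 → 3 → 4 → 5 → 6 → 7

Answer: 7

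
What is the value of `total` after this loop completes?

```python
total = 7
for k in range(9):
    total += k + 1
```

Start at 7, add 1 to 9 = 52
`total` takes the values: 7 → 8 → 10 → 13 → 17 → 22 → 28 → 35 → 43 → 52

Answer: 52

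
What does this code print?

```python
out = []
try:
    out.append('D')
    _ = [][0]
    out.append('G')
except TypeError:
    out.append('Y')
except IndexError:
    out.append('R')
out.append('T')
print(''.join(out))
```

Execution trace: 'D' (try body) → 'R' (except IndexError) → 'T' (after the try/except). Output: DRT

Answer: DRT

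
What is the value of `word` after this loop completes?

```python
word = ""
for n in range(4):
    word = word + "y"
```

Repeat 'y' 4 times
`word` takes the values: "" → "y" → "yy" → "yyy" → "yyyy"

Answer: "yyyy"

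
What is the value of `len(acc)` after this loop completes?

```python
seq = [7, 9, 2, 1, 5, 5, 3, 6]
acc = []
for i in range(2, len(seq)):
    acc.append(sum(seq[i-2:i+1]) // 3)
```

Number of 3-element averages
`acc` takes the values: [] → [6] → [6, 4] → [6, 4, 2] → [6, 4, 2, 3] → [6, 4, 2, 3, 4] → [6, 4, 2, 3, 4, 4]
So `len(acc)` = 6

Answer: 6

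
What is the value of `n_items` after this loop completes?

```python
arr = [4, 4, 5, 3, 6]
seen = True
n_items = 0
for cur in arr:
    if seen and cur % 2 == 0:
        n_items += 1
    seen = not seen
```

Count even values at even positions
`n_items` takes the values: 0 → 1 → 2

Answer: 2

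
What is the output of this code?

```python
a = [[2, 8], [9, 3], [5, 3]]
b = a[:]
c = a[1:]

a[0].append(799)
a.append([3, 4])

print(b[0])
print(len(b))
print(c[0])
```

Key concept: slice with nested mutation.
Step by step:
`a = [[2, 8], [9, 3], [5, 3]]` → a = [[2, 8], [9, 3], [5, 3]]
`b = a[:]` → b = [[2, 8], [9, 3], [5, 3]]
`c = a[1:]` → c = [[9, 3], [5, 3]]
`a[0].append(799)` → a = [[2, 8, 799], [9, 3], [5, 3]]; b = [[2, 8, 799], [9, 3], [5, 3]]
`a.append([3, 4])` → a = [[2, 8, 799], [9, 3], [5, 3], [3, 4]]
`print(b[0])` → prints [2, 8, 799]
`print(len(b))` → prints 3
`print(c[0])` → prints [9, 3]

Answer:
[2, 8, 799]
3
[9, 3]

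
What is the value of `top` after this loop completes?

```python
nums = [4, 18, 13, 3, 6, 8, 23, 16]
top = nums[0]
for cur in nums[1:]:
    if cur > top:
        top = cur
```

Maximum of [4, 18, 13, 3, 6, 8, 23, 16]
`top` takes the values: 4 → 18 → 23

Answer: 23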